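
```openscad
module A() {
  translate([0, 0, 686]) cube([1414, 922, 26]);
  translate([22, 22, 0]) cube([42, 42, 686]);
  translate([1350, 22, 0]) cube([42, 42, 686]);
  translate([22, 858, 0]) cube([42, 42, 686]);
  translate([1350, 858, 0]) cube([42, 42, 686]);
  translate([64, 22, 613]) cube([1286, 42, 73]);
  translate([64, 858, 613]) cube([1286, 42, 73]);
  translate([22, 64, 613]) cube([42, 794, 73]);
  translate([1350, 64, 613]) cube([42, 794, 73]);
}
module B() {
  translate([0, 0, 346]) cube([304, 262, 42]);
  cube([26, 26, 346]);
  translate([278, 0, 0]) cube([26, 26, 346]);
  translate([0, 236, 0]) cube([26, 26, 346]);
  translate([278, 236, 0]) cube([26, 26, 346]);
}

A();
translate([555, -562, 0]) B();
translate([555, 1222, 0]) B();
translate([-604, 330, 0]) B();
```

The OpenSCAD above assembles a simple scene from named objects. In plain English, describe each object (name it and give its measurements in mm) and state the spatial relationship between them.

A is a rectangular dining table. The top is 1414×922×26 mm with its upper surface at z = 712 mm. It stands on four 42×42 mm square legs, each inset 22 mm from the nearest pair of top edges, running from the floor to the underside of the top. Four apron rails, 42 mm thick and 73 mm tall, run between adjacent legs with their top edges flush with the underside of the top and their outer faces flush with the legs' outer faces.

B is a four-legged stool. The seat is 304×262 mm, 42 mm thick, top at z = 388 mm. It stands on four square legs, each 26×26 mm in cross-section, from z = 0 to the seat underside, each flush with a corner of the seat.

Three stools sit around the table at the −y, +y, −x sides.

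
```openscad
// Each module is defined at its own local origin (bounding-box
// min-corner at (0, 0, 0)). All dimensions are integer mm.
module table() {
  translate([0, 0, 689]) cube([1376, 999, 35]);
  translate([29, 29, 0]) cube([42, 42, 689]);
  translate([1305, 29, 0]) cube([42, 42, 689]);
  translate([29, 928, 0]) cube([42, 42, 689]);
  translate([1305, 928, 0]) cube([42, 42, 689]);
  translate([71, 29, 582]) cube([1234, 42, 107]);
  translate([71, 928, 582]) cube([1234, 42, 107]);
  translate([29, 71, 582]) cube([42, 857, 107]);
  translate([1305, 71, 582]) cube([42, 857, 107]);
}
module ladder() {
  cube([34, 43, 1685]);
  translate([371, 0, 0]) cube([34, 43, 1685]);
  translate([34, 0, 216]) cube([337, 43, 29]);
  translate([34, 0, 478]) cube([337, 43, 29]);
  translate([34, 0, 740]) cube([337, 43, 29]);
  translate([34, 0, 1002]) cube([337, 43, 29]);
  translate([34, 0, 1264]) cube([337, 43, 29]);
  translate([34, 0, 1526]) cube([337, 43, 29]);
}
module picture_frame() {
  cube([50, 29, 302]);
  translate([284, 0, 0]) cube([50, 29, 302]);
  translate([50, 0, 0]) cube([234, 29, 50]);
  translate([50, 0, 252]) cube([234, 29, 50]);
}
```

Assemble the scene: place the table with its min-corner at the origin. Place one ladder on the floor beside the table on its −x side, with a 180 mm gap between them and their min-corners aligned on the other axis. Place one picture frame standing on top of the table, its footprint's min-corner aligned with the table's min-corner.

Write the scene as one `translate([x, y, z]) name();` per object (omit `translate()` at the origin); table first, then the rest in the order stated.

table();
translate([-585, 0, 0]) ladder();
translate([0, 0, 724]) picture_frame();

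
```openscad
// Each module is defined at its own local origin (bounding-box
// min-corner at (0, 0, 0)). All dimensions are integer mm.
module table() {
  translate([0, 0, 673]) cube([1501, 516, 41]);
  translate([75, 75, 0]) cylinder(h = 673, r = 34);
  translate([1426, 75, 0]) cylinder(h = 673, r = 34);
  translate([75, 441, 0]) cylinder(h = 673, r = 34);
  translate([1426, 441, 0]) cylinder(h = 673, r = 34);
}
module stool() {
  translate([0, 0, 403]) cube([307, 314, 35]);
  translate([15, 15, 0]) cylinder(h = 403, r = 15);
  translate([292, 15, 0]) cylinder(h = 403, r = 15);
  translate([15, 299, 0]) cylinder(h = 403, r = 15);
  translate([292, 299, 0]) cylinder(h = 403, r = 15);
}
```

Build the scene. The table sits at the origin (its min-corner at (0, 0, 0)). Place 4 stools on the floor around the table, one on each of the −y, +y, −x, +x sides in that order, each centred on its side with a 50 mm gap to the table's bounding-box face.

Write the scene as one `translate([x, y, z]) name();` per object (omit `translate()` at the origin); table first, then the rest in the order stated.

table();
translate([597, -364, 0]) stool();
translate([597, 566, 0]) stool();
translate([-357, 101, 0]) stool();
translate([1551, 101, 0]) stool();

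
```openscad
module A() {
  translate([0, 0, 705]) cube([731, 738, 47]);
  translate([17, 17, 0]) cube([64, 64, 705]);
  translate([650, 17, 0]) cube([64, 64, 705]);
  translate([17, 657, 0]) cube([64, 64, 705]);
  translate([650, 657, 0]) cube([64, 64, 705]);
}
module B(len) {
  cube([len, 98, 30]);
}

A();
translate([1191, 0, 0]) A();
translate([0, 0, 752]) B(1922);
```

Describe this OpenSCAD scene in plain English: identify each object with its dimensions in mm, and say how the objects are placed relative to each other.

A is a table: top 731 mm (x) × 738 mm (y), 47 mm thick, upper face at z = 752 mm, on four 64×64 mm square legs, each inset 17 mm from the nearest pair of top edges, running from z = 0 to the bottom of the top.

B is a rectangular beam 1922 mm long (x), 98 mm deep (y), 30 mm thick (z).

The beam spans the tops of two tables placed 460 mm apart, resting at z = 752 mm.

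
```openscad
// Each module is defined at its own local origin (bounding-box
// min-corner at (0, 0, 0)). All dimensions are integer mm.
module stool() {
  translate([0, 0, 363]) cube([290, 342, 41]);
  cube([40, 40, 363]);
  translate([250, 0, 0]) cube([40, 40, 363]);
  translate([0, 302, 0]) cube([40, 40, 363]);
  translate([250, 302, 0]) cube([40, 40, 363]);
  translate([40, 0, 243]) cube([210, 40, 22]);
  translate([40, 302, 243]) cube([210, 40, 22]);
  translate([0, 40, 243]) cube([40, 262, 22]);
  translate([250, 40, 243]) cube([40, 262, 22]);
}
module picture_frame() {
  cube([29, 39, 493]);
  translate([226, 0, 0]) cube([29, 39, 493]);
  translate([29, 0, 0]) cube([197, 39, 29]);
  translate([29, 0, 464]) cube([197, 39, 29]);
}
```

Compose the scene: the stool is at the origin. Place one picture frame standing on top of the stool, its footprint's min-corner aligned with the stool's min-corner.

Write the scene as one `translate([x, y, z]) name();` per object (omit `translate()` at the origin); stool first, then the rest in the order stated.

stool();
translate([0, 0, 404]) picture_frame();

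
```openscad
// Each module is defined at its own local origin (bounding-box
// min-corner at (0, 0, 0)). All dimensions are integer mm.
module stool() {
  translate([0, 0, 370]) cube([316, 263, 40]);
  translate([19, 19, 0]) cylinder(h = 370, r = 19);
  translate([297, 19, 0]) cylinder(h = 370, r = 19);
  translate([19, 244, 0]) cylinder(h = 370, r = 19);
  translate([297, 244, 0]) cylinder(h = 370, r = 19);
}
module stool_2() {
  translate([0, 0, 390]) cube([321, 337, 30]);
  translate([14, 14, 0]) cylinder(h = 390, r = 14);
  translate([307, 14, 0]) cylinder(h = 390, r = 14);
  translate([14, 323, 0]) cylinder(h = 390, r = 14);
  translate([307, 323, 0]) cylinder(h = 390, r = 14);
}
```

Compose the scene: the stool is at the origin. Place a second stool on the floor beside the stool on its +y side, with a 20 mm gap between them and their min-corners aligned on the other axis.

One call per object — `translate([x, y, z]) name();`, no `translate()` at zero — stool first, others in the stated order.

stool();
translate([0, 283, 0]) stool_2();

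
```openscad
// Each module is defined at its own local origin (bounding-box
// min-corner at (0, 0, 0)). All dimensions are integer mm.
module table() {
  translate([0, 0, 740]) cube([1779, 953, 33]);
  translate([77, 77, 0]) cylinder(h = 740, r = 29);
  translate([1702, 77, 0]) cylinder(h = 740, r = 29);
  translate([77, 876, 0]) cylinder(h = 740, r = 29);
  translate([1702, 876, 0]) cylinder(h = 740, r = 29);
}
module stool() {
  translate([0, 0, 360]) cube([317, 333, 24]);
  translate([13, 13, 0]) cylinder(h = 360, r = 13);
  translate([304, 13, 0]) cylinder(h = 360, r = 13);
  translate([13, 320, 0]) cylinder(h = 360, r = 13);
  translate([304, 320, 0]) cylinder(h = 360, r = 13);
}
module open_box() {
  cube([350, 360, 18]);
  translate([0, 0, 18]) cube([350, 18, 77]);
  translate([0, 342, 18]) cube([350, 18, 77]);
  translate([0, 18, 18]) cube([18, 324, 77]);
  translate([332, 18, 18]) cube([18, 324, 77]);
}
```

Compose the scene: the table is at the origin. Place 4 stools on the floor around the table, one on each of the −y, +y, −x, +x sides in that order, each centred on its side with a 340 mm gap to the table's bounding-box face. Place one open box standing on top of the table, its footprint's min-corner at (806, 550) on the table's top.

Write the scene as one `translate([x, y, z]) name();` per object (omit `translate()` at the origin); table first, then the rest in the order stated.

table();
translate([731, -673, 0]) stool();
translate([731, 1293, 0]) stool();
translate([-657, 310, 0]) stool();
translate([2119, 310, 0]) stool();
translate([806, 550, 773]) open_box();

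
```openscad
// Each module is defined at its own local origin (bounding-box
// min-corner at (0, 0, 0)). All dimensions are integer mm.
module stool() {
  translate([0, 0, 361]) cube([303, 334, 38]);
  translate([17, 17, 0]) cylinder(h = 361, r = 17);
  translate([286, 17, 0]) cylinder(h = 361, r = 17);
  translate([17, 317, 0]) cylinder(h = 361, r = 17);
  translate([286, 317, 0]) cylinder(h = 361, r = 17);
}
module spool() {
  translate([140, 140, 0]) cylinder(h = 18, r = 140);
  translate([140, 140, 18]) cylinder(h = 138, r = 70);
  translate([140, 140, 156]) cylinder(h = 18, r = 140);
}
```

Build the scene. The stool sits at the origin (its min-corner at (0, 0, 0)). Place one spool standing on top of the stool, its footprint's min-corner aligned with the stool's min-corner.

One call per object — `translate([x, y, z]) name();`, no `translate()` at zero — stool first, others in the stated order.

stool();
translate([0, 0, 399]) spool();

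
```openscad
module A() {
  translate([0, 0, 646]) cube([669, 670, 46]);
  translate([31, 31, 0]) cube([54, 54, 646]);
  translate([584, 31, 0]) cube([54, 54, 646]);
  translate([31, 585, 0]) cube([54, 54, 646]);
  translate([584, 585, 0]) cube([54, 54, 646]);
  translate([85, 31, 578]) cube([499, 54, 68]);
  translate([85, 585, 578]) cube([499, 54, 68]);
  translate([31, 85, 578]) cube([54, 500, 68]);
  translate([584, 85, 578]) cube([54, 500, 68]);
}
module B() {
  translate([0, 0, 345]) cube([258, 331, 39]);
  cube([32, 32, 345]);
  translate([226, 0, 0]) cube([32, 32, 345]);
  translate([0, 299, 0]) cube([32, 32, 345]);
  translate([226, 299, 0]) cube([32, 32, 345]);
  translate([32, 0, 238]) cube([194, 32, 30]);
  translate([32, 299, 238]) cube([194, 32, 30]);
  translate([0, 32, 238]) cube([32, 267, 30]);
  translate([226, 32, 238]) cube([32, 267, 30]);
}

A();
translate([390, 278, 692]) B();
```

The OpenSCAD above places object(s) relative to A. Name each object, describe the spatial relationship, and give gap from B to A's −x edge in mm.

A is a table. B is a stool. The stool is on top of the table. The gap from the stool to the table's −x edge is 390 mm.

The stool's min-x is at 390; the table's min-x is 0; gap = 390 mm.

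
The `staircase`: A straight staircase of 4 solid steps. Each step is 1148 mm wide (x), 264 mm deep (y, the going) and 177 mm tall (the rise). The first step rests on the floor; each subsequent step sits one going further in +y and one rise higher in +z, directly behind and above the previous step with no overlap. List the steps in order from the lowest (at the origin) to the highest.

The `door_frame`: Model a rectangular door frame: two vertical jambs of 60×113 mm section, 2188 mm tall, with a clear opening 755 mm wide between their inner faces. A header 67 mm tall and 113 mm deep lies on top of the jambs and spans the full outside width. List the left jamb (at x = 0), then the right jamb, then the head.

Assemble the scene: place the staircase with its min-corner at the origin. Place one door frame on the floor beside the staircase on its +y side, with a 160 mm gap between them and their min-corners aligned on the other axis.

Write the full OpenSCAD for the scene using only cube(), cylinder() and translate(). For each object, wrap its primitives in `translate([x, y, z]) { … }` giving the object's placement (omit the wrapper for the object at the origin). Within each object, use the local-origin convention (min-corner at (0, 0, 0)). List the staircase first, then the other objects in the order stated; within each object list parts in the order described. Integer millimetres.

cube([1148, 264, 177]);
translate([0, 264, 177]) cube([1148, 264, 177]);
translate([0, 528, 354]) cube([1148, 264, 177]);
translate([0, 792, 531]) cube([1148, 264, 177]);
translate([0, 1216, 0]) {
  cube([60, 113, 2188]);
  translate([815, 0, 0]) cube([60, 113, 2188]);
  translate([0, 0, 2188]) cube([875, 113, 67]);
}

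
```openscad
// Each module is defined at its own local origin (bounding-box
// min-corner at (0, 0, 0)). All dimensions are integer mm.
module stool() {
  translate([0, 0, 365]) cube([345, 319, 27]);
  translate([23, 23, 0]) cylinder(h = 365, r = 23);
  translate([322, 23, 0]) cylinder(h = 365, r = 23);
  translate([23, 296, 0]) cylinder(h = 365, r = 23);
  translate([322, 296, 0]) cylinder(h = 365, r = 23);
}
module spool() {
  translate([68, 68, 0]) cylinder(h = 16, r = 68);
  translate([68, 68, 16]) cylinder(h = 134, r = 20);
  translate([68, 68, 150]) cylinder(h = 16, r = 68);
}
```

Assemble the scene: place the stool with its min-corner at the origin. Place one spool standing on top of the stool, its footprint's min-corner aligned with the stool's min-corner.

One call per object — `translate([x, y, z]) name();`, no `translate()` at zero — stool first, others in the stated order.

stool();
translate([0, 0, 392]) spool();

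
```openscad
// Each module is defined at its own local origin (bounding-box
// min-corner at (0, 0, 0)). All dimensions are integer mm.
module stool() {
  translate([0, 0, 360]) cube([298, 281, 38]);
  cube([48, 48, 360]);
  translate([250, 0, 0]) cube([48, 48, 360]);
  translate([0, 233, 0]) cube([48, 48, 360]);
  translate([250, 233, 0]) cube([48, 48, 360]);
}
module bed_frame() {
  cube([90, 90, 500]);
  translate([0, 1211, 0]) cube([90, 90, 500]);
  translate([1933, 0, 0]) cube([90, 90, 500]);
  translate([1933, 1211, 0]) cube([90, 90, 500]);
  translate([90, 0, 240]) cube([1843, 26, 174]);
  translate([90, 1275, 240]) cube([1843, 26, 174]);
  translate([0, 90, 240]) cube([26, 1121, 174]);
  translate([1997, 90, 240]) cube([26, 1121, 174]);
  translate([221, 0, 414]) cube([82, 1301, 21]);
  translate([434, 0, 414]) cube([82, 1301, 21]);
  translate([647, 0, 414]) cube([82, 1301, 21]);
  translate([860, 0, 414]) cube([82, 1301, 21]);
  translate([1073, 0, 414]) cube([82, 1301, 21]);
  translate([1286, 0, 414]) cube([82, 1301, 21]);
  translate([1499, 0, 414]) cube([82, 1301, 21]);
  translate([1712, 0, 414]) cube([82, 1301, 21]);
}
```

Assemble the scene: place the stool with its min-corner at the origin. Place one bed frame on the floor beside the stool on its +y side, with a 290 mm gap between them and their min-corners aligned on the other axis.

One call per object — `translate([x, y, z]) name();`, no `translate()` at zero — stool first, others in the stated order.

stool();
translate([0, 571, 0]) bed_frame();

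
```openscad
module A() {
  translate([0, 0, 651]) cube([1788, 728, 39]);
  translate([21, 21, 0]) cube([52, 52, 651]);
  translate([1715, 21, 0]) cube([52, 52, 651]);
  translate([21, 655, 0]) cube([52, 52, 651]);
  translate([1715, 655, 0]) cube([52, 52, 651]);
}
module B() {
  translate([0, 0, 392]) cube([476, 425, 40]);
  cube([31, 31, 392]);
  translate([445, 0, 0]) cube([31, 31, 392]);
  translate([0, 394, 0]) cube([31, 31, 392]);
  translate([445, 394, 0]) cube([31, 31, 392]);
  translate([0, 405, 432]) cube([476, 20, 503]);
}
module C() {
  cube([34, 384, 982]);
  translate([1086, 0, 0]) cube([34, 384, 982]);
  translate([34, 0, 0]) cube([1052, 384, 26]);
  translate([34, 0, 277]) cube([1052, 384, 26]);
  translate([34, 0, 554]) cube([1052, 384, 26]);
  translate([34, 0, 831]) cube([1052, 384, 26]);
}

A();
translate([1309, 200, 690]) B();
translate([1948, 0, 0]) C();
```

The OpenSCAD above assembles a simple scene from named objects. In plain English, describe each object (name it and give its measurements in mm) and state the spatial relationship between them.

A is a rectangular dining table. The top is 1788×728×39 mm with its upper surface at z = 690 mm. It stands on four 52×52 mm square legs, each inset 21 mm from the nearest pair of top edges, running from the floor to the underside of the top.

B is a chair. The seat is a 476×425×40 mm slab with its top at z = 432 mm, on four 31×31 mm corner legs (flush with the seat edges, standing on z = 0). A flat backrest 20 mm thick, 503 mm tall, spans the full seat width and rises from the seat top along its +y edge, rear face flush with the rear of the seat.

C is a bookshelf 1120 mm wide overall, 384 mm deep and 982 mm tall. The two sides are 34 mm thick vertical panels. 4 horizontal shelves of 26 mm thickness span between the inner faces of the sides; the lowest shelf sits on the floor and shelves are stacked with a clear vertical gap of 251 mm between each pair.

The chair is on top of the table. The bookshelf is on the floor beside the table on its +x side.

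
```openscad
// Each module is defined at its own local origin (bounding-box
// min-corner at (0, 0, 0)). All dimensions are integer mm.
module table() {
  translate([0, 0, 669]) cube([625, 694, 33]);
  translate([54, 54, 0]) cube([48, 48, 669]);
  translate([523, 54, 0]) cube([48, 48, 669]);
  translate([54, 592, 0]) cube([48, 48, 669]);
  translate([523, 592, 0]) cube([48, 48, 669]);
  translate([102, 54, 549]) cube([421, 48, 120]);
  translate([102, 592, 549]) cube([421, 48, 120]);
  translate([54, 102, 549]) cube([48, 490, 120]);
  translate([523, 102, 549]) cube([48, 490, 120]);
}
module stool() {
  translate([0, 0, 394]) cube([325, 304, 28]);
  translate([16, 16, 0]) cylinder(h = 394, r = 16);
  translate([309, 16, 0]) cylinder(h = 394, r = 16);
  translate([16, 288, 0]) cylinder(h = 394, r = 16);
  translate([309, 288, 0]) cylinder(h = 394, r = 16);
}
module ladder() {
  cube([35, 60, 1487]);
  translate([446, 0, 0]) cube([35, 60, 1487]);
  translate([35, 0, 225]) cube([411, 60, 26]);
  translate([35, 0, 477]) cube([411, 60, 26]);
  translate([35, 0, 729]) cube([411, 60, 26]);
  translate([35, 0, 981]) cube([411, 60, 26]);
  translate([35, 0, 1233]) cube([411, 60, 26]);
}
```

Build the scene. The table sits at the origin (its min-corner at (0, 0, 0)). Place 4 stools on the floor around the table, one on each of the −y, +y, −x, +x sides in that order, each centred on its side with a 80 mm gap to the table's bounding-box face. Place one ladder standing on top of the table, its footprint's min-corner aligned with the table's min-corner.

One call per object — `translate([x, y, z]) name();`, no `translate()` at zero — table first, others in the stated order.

table();
translate([150, -384, 0]) stool();
translate([150, 774, 0]) stool();
translate([-405, 195, 0]) stool();
translate([705, 195, 0]) stool();
translate([0, 0, 702]) ladder();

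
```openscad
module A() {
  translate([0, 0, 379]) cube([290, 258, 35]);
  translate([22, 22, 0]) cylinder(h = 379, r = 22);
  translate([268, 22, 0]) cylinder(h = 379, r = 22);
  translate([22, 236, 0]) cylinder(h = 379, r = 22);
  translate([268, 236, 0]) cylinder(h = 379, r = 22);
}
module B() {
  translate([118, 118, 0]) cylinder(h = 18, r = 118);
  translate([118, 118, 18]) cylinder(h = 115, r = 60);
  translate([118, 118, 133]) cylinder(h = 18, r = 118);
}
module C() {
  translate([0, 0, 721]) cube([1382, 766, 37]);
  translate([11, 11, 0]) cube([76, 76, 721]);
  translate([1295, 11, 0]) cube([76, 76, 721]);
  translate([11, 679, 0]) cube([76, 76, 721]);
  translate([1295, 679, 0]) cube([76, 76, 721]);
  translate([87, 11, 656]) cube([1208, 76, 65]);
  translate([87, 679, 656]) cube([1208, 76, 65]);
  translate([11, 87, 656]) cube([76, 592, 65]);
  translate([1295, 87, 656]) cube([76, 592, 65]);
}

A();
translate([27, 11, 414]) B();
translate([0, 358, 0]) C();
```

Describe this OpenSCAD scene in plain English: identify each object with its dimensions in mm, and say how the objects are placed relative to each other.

A is a four-legged stool. The seat is a 290×258×35 mm slab whose top surface is at z = 414 mm; four round legs, each 44 mm in diameter, run from the floor (z = 0) to the underside of the seat, each leg's axis is inset half a diameter from the nearest pair of seat edges (so the leg's bounding box is flush with the corner).

B is a spool: two coaxial disc flanges of radius 118 mm and thickness 18 mm, joined by a core cylinder of radius 60 mm and height 115 mm. The lower flange rests on z = 0 and the three cylinders share a vertical axis.

C is a rectangular dining table. The top is 1382×766×37 mm with its upper surface at z = 758 mm. It stands on four 76×76 mm square legs, each inset 11 mm from the nearest pair of top edges, running from the floor to the underside of the top. Four apron rails, 76 mm thick and 65 mm tall, run between adjacent legs with their top edges flush with the underside of the top and their outer faces flush with the legs' outer faces.

The spool is on top of the stool, centred. The table is on the floor beside the stool on its +y side.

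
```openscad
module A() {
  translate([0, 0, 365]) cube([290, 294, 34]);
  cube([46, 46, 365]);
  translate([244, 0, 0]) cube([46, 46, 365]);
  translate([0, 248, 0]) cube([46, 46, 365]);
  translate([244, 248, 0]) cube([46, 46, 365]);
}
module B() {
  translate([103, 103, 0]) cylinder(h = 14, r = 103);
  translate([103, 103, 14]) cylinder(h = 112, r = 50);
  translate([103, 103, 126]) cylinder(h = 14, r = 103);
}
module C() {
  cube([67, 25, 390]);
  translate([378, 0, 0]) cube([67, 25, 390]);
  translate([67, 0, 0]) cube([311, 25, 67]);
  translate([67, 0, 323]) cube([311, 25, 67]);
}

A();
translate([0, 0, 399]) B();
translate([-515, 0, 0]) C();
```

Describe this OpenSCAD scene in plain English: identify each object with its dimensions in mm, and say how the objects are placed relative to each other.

A is a four-legged stool. The seat is 290×294 mm, 34 mm thick, top at z = 399 mm. It stands on four square legs, each 46×46 mm in cross-section, from z = 0 to the seat underside, each flush with a corner of the seat.

B is a spool: two coaxial disc flanges of radius 103 mm and thickness 14 mm, joined by a core cylinder of radius 50 mm and height 112 mm. The lower flange rests on z = 0 and the three cylinders share a vertical axis.

C is a rectangular picture frame lying in the x–z plane (depth along y). The opening is 311 mm wide (x) by 256 mm tall (z), surrounded by a border 67 mm wide on all four sides. The frame is 25 mm deep and is made of two full-height vertical stiles with two horizontal rails fitted between them.

The spool is on top of the stool. The picture frame is on the floor beside the stool on its −x side.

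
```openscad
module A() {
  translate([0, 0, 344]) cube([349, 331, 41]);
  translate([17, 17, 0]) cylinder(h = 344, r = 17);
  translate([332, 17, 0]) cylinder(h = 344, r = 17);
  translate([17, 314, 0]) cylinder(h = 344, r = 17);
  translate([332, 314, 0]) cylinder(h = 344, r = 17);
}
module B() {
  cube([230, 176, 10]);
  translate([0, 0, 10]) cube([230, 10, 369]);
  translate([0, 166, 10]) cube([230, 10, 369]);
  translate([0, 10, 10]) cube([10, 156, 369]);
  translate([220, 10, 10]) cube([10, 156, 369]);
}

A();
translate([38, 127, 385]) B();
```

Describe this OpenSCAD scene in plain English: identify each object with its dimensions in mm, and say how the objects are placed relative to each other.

A is a simple wooden stool: a rectangular seat 349 mm (x) by 331 mm (y), 41 mm thick, top face at z = 385 mm, on four round legs, each 34 mm in diameter. The legs rest on z = 0, each leg's axis is inset half a diameter from the nearest pair of seat edges (so the leg's bounding box is flush with the corner).

B is an open-topped rectangular box: outside dimensions 230×176×379 mm, with a uniform wall and base thickness of 10 mm. The base is a full 230×176 slab on the floor; four walls sit on top of the base. The front and back walls (the −y and +y sides) span the full width; the two side walls fit between them.

The open box is on top of the stool.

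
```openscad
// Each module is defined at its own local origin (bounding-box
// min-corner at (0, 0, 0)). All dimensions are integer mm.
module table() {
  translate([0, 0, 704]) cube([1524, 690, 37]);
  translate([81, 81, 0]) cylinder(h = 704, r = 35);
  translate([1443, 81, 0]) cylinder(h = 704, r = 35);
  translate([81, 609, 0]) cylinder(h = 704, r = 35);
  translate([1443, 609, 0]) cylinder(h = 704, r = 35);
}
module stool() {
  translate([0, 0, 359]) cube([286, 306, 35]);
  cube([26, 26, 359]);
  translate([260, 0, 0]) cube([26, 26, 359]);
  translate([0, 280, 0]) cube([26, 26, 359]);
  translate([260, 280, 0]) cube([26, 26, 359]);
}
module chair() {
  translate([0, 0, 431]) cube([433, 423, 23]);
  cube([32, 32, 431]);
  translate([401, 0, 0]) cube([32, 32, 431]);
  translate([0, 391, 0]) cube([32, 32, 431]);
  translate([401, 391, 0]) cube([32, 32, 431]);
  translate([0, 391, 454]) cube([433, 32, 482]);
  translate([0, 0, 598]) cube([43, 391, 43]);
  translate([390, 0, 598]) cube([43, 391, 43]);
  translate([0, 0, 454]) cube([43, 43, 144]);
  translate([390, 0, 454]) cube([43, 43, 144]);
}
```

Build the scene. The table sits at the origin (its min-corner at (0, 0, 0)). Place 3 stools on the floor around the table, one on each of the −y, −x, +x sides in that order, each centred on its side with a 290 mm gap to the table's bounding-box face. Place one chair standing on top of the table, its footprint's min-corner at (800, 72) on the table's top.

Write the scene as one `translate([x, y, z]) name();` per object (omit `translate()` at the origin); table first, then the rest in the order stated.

table();
translate([619, -596, 0]) stool();
translate([-576, 192, 0]) stool();
translate([1814, 192, 0]) stool();
translate([800, 72, 741]) chair();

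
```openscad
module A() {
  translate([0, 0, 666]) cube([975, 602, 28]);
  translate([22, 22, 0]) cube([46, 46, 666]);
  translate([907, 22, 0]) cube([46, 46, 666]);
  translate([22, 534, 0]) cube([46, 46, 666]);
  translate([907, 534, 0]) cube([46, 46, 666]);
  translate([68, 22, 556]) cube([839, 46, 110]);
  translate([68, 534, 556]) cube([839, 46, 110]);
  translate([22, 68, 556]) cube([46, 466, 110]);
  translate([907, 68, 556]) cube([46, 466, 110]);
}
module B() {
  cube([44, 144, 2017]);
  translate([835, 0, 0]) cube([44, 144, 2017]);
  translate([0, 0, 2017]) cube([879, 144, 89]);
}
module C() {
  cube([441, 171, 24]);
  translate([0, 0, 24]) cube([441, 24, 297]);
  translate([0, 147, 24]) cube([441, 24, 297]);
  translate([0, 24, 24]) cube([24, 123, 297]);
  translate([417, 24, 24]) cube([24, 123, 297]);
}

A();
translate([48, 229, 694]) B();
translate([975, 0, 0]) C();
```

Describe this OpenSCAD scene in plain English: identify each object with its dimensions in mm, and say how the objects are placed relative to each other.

A is a rectangular dining table. The top is 975×602×28 mm with its upper surface at z = 694 mm. It stands on four 46×46 mm square legs, each inset 22 mm from the nearest pair of top edges, running from the floor to the underside of the top. Four apron rails, 46 mm thick and 110 mm tall, run between adjacent legs with their top edges flush with the underside of the top and their outer faces flush with the legs' outer faces.

B is a door frame. The clear opening is 791 mm wide and 2017 mm high. Two 44 mm wide jambs, 144 mm deep, stand either side of the opening from the floor to the top of the opening. A 89 mm thick head sits across the top of both jambs, spanning the full outside width of the frame.

C is an open-topped rectangular box: outside dimensions 441×171×321 mm, with a uniform wall and base thickness of 24 mm. The base is a full 441×171 slab on the floor; four walls sit on top of the base. The front and back walls (the −y and +y sides) span the full width; the two side walls fit between them.

The door frame is on top of the table, centred. The open box is against the table's +x side, with their −y faces flush.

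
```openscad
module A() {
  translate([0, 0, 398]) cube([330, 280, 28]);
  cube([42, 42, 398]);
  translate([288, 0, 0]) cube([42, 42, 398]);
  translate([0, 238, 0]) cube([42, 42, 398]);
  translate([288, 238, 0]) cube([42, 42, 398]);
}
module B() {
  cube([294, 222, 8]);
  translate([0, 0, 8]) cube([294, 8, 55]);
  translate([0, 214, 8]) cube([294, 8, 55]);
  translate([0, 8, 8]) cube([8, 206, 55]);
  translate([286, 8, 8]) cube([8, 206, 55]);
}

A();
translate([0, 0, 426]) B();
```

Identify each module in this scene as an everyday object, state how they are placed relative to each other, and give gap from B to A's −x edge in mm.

The open box's min-x is at 0; the stool's min-x is 0; gap = 0 mm.

A is a stool. B is an open box. The open box is on top of the stool. The gap from the open box to the stool's −x edge is 0 mm.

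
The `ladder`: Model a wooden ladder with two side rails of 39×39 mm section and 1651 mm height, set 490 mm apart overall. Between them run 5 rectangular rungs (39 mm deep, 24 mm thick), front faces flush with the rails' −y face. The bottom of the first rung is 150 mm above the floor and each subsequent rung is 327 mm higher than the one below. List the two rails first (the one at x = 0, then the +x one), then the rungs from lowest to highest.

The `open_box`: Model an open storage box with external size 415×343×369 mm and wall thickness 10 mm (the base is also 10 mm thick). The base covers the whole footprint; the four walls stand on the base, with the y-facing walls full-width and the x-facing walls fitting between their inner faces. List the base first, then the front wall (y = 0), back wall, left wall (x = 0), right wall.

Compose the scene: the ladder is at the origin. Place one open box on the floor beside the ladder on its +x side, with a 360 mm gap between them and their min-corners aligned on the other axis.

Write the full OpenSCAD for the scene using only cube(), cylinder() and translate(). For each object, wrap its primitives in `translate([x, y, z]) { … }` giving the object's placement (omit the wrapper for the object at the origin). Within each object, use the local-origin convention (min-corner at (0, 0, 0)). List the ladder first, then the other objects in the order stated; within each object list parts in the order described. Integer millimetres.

cube([39, 39, 1651]);
translate([451, 0, 0]) cube([39, 39, 1651]);
translate([39, 0, 150]) cube([412, 39, 24]);
translate([39, 0, 477]) cube([412, 39, 24]);
translate([39, 0, 804]) cube([412, 39, 24]);
translate([39, 0, 1131]) cube([412, 39, 24]);
translate([39, 0, 1458]) cube([412, 39, 24]);
translate([850, 0, 0]) {
  cube([415, 343, 10]);
  translate([0, 0, 10]) cube([415, 10, 359]);
  translate([0, 333, 10]) cube([415, 10, 359]);
  translate([0, 10, 10]) cube([10, 323, 359]);
  translate([405, 10, 10]) cube([10, 323, 359]);
}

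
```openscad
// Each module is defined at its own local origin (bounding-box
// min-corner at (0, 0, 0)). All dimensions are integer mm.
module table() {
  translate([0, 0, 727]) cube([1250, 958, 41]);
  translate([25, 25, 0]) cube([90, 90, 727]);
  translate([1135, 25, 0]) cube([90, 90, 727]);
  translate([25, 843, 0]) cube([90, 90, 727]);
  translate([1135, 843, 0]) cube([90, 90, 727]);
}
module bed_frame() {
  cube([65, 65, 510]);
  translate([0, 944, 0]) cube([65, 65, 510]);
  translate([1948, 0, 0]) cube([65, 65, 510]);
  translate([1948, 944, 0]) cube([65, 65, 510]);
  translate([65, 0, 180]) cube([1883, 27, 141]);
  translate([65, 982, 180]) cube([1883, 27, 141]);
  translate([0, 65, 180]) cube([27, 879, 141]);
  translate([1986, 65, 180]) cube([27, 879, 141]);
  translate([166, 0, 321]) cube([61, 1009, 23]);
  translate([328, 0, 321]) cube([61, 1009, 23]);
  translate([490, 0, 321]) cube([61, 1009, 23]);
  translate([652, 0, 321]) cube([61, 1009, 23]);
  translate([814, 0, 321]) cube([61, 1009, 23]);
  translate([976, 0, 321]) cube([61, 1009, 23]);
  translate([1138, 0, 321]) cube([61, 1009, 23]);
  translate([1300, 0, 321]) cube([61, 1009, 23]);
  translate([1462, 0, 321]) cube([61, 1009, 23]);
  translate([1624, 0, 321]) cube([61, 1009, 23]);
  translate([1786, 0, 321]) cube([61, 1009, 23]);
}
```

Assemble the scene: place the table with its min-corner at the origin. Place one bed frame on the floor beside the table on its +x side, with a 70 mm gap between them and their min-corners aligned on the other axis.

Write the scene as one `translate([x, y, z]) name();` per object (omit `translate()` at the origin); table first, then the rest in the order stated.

table();
translate([1320, 0, 0]) bed_frame();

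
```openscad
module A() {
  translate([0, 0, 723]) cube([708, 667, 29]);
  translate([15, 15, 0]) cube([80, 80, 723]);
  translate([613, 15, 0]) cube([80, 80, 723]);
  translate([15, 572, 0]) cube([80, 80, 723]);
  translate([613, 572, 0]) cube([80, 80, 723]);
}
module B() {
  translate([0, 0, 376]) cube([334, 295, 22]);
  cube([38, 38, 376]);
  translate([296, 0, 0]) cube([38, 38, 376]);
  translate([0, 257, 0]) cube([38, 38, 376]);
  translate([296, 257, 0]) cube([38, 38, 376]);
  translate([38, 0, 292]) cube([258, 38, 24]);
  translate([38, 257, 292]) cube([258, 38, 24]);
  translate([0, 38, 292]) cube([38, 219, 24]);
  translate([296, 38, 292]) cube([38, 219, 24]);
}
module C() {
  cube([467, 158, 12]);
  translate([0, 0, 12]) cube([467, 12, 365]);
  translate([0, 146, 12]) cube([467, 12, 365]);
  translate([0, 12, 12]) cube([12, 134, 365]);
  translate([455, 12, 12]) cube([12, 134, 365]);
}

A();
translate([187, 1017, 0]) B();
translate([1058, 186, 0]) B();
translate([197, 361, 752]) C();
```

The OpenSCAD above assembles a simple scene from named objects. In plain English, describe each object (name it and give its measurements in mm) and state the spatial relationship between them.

A is a table with a 708×667 mm rectangular top, 29 mm thick, top surface at z = 752 mm, supported by four 80×80 mm square legs, each inset 15 mm from the nearest pair of top edges, running from the floor.

B is a simple wooden stool: a rectangular seat 334 mm (x) by 295 mm (y), 22 mm thick, top face at z = 398 mm, on four square legs, each 38×38 mm in cross-section. The legs rest on z = 0, each flush with a corner of the seat. Four stretchers, 38 mm wide and 24 mm tall, connect adjacent legs with their undersides at z = 292 mm, each running between the inner faces of the legs it joins and aligned with the legs' outer faces on the other axis.

C is an open storage box with external size 467×158×377 mm and wall thickness 12 mm (the base is also 12 mm thick). The base covers the whole footprint; the four walls stand on the base, with the y-facing walls full-width and the x-facing walls fitting between their inner faces.

Two stools sit around the table at the +y, +x sides. The open box is on top of the table.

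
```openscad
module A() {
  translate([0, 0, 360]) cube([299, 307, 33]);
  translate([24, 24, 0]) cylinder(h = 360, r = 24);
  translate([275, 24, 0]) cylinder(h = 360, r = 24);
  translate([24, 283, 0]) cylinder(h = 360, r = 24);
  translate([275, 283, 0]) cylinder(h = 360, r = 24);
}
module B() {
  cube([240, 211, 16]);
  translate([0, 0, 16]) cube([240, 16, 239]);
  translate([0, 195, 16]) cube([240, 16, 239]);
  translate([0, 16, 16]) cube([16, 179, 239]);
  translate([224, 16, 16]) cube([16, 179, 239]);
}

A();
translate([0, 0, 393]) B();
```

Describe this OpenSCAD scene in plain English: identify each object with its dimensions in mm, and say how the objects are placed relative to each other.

A is a four-legged stool. The seat is 299×307 mm, 33 mm thick, top at z = 393 mm. It stands on four round legs, each 48 mm in diameter, from z = 0 to the seat underside, each leg's axis is inset half a diameter from the nearest pair of seat edges (so the leg's bounding box is flush with the corner).

B is an open-topped rectangular box: outside dimensions 240×211×255 mm, with a uniform wall and base thickness of 16 mm. The base is a full 240×211 slab on the floor; four walls sit on top of the base. The front and back walls (the −y and +y sides) span the full width; the two side walls fit between them.

The open box is on top of the stool.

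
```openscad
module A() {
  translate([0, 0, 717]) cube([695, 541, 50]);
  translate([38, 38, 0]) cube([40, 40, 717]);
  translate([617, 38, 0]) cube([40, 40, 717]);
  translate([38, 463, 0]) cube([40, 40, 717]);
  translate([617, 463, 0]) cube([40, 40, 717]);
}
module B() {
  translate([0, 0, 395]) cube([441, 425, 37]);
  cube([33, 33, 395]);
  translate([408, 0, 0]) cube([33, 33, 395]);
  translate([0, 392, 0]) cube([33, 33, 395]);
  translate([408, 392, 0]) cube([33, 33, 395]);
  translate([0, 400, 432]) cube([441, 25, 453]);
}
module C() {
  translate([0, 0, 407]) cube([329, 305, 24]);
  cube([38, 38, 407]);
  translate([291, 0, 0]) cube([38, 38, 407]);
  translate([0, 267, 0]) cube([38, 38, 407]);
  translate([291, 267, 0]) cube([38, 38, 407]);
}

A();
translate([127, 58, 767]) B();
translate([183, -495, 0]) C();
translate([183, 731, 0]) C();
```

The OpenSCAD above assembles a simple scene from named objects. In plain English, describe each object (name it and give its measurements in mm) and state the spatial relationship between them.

A is a table with a 695×541 mm rectangular top, 50 mm thick, top surface at z = 767 mm, supported by four 40×40 mm square legs, each inset 38 mm from the nearest pair of top edges, running from the floor.

B is a chair: 441×425 mm seat, 37 mm thick, top at z = 432 mm, on four 33 mm square corner legs flush with the seat edges. A 25 mm thick backrest slab spans the full seat width, extending 453 mm above the seat top, its back face flush with the seat's +y edge.

C is a four-legged stool. The seat is a 329×305×24 mm slab whose top surface is at z = 431 mm; four square legs, each 38×38 mm in cross-section, run from the floor (z = 0) to the underside of the seat, each flush with a corner of the seat.

The chair is on top of the table, centred. Two stools sit around the table at the −y, +y sides.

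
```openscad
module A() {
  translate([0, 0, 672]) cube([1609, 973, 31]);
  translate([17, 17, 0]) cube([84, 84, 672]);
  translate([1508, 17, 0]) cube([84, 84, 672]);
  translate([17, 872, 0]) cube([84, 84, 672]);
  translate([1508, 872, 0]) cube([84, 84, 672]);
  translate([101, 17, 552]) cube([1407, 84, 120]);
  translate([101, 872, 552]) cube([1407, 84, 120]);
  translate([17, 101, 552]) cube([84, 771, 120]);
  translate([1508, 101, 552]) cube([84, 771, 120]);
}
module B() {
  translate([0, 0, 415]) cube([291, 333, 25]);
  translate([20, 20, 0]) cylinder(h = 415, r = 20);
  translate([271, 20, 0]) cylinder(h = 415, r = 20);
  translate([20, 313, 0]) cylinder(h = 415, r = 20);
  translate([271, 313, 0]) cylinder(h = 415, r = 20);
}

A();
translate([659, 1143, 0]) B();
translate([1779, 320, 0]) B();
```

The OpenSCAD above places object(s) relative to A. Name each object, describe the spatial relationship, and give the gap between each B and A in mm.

Each stool's nearest face is 170 mm from the table's bounding box.

A is a table. B is a stool. Two stools sit around the table at the +y, +x sides. The gap between each stool and the table is 170 mm.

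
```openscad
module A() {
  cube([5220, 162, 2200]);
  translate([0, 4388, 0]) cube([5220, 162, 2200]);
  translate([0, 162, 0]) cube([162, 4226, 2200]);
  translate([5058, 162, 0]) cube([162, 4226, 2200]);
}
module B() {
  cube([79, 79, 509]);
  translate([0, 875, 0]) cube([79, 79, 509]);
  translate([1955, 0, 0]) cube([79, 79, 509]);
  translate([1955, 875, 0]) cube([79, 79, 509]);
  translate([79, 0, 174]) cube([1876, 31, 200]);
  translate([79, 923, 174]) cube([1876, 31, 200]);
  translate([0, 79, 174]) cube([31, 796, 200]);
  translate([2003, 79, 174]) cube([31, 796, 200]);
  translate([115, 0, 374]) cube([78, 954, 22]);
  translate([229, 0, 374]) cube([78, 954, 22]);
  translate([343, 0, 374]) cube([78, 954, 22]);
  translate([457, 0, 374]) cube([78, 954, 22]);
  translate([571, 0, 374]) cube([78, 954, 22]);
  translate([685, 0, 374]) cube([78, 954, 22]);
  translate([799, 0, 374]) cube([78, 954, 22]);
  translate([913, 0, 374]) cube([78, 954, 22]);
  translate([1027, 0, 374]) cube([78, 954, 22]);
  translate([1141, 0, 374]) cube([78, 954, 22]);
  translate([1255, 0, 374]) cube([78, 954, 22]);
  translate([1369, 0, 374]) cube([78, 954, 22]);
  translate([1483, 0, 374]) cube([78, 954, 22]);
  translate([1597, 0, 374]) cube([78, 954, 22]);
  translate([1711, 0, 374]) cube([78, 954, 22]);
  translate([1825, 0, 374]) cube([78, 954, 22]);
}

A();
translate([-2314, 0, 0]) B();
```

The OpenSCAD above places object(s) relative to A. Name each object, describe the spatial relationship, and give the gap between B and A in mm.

A is a house frame. B is a bed frame. The bed frame is on the floor beside the house frame on its −x side. The gap between the bed frame and the house frame is 280 mm.

The bed frame's nearest face is 280 mm from the house frame's −x face.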